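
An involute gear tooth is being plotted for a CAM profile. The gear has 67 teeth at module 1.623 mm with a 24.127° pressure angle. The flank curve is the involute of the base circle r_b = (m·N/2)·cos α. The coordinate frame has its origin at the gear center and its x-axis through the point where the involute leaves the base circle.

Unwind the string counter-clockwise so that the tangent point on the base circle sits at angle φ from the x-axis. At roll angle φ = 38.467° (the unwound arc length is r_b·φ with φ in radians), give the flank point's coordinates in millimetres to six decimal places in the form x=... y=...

pitch radius r_p = m·N/2 = 1.623·67/2 = 54.370500
base radius r_b = r_p·cos α = 54.370500·cos 24.127° = 49.620783
roll angle φ = 38.467° = 0.67137580 rad
x = r_b·(cos φ + φ·sin φ) = 49.620783·(0.78296657 + 0.67137580·0.62206378) = 59.574967
y = r_b·(sin φ − φ·cos φ) = 49.620783·(0.62206378 − 0.67137580·0.78296657) = 4.783393

x=59.574967 y=4.783393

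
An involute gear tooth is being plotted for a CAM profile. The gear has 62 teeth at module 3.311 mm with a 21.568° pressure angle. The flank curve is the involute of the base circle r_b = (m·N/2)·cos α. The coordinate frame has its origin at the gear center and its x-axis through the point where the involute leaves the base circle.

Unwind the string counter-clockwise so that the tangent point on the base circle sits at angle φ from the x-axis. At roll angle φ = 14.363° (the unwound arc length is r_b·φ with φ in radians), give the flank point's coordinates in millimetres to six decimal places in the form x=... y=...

x=98.406556 y=0.498093

pitch radius r_p = m·N/2 = 3.311·62/2 = 102.641000
base radius r_b = r_p·cos α = 102.641000·cos 21.568° = 95.454276
roll angle φ = 14.363° = 0.25068164 rad
x = r_b·(cos φ + φ·sin φ) = 95.454276·(0.96874356 + 0.25068164·0.24806435) = 98.406556
y = r_b·(sin φ − φ·cos φ) = 95.454276·(0.24806435 − 0.25068164·0.96874356) = 0.498093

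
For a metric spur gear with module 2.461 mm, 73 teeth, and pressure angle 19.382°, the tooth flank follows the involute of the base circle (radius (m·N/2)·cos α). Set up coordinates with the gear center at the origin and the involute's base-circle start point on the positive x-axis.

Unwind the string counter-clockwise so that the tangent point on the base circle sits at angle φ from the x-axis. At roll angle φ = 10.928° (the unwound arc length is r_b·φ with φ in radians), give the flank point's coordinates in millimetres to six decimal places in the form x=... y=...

pitch radius r_p = m·N/2 = 2.461·73/2 = 89.826500
base radius r_b = r_p·cos α = 89.826500·cos 19.382° = 84.735759
roll angle φ = 10.928° = 0.19072958 rad
x = r_b·(cos φ + φ·sin φ) = 84.735759·(0.98186619 + 0.19072958·0.18957530) = 86.263020
y = r_b·(sin φ − φ·cos φ) = 84.735759·(0.18957530 − 0.19072958·0.98186619) = 0.195263

x=86.263020 y=0.195263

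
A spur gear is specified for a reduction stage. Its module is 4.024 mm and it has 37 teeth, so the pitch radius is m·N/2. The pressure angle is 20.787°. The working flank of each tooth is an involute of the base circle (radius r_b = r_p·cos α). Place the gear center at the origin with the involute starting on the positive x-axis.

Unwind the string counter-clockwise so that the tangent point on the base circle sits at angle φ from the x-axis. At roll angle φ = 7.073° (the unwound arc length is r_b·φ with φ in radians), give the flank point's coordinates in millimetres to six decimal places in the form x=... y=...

pitch radius r_p = m·N/2 = 4.024·37/2 = 74.444000
base radius r_b = r_p·cos α = 74.444000·cos 20.787° = 69.598159
roll angle φ = 7.073° = 0.12344714 rad
x = r_b·(cos φ + φ·sin φ) = 69.598159·(0.99239007 + 0.12344714·0.12313384) = 70.126450
y = r_b·(sin φ − φ·cos φ) = 69.598159·(0.12313384 − 0.12344714·0.99239007) = 0.043577

x=70.126450 y=0.043577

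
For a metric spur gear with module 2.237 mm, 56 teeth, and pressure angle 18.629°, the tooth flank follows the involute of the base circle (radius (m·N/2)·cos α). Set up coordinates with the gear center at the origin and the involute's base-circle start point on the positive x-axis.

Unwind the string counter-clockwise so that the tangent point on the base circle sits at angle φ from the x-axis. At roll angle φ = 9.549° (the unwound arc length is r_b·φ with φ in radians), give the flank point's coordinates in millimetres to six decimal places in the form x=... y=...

x=60.172901 y=0.091333

pitch radius r_p = m·N/2 = 2.237·56/2 = 62.636000
base radius r_b = r_p·cos α = 62.636000·cos 18.629° = 59.354303
roll angle φ = 9.549° = 0.16666149 rad
x = r_b·(cos φ + φ·sin φ) = 59.354303·(0.98614409 + 0.16666149·0.16589103) = 60.172901
y = r_b·(sin φ − φ·cos φ) = 59.354303·(0.16589103 − 0.16666149·0.98614409) = 0.091333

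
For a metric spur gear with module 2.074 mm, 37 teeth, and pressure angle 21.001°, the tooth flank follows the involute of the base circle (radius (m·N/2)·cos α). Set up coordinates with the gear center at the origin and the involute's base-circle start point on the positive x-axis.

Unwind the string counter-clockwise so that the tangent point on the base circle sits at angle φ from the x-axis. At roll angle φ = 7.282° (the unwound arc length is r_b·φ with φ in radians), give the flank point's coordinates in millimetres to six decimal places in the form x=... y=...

x=36.108445 y=0.024473

pitch radius r_p = m·N/2 = 2.074·37/2 = 38.369000
base radius r_b = r_p·cos α = 38.369000·cos 21.001° = 35.820307
roll angle φ = 7.282° = 0.12709488 rad
x = r_b·(cos φ + φ·sin φ) = 35.820307·(0.99193431 + 0.12709488·0.12675299) = 36.108445
y = r_b·(sin φ − φ·cos φ) = 35.820307·(0.12675299 − 0.12709488·0.99193431) = 0.024473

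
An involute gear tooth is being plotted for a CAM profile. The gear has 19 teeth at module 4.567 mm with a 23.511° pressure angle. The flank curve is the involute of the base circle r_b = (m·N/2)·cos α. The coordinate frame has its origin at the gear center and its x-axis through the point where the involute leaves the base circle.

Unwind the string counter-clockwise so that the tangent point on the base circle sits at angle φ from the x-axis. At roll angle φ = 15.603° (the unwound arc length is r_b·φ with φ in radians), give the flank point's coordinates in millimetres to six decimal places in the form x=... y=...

pitch radius r_p = m·N/2 = 4.567·19/2 = 43.386500
base radius r_b = r_p·cos α = 43.386500·cos 23.511° = 39.784705
roll angle φ = 15.603° = 0.27232372 rad
x = r_b·(cos φ + φ·sin φ) = 39.784705·(0.96314848 + 0.27232372·0.26897025) = 41.232688
y = r_b·(sin φ − φ·cos φ) = 39.784705·(0.26897025 − 0.27232372·0.96314848) = 0.265844

x=41.232688 y=0.265844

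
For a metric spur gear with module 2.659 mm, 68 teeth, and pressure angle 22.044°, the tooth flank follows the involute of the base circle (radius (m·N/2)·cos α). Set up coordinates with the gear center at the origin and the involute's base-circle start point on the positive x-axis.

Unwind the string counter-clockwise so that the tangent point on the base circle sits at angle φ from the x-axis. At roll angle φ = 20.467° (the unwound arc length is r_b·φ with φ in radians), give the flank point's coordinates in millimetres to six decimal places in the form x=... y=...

pitch radius r_p = m·N/2 = 2.659·68/2 = 90.406000
base radius r_b = r_p·cos α = 90.406000·cos 22.044° = 83.796951
roll angle φ = 20.467° = 0.35721654 rad
x = r_b·(cos φ + φ·sin φ) = 83.796951·(0.93687374 + 0.35721654·0.34966784) = 88.974000
y = r_b·(sin φ − φ·cos φ) = 83.796951·(0.34966784 − 0.35721654·0.93687374) = 1.257042

x=88.974000 y=1.257042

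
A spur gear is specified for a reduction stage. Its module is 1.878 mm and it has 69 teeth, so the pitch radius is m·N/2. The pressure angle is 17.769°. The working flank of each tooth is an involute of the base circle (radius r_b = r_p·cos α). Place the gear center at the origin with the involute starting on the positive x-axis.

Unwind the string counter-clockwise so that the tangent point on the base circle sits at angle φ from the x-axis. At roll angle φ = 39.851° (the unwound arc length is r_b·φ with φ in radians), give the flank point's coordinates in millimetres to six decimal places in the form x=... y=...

x=74.867247 y=6.591096

pitch radius r_p = m·N/2 = 1.878·69/2 = 64.791000
base radius r_b = r_p·cos α = 64.791000·cos 17.769° = 61.700123
roll angle φ = 39.851° = 0.69553116 rad
x = r_b·(cos φ + φ·sin φ) = 61.700123·(0.76771345 + 0.69553116·0.64079331) = 74.867247
y = r_b·(sin φ − φ·cos φ) = 61.700123·(0.64079331 − 0.69553116·0.76771345) = 6.591096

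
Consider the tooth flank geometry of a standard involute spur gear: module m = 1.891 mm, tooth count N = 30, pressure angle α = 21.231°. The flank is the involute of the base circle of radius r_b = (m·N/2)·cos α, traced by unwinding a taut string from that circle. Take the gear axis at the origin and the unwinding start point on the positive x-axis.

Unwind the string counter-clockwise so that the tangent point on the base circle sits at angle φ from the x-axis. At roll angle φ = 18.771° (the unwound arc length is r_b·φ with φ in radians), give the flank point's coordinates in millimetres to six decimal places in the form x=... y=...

pitch radius r_p = m·N/2 = 1.891·30/2 = 28.365000
base radius r_b = r_p·cos α = 28.365000·cos 21.231° = 26.439811
roll angle φ = 18.771° = 0.32761575 rad
x = r_b·(cos φ + φ·sin φ) = 26.439811·(0.94681225 + 0.32761575·0.32178651) = 27.820883
y = r_b·(sin φ − φ·cos φ) = 26.439811·(0.32178651 − 0.32761575·0.94681225) = 0.306593

x=27.820883 y=0.306593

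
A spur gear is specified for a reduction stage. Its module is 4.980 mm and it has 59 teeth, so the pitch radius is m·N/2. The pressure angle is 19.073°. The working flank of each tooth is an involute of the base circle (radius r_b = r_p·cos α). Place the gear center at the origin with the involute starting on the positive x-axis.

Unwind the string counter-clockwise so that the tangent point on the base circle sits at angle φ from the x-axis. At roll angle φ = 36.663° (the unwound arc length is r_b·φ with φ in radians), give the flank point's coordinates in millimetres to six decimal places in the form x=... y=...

pitch radius r_p = m·N/2 = 4.980·59/2 = 146.910000
base radius r_b = r_p·cos α = 146.910000·cos 19.073° = 138.845082
roll angle φ = 36.663° = 0.63989006 rad
x = r_b·(cos φ + φ·sin φ) = 138.845082·(0.80216141 + 0.63989006·0.59710726) = 164.426512
y = r_b·(sin φ − φ·cos φ) = 138.845082·(0.59710726 − 0.63989006·0.80216141) = 11.636904

x=164.426512 y=11.636904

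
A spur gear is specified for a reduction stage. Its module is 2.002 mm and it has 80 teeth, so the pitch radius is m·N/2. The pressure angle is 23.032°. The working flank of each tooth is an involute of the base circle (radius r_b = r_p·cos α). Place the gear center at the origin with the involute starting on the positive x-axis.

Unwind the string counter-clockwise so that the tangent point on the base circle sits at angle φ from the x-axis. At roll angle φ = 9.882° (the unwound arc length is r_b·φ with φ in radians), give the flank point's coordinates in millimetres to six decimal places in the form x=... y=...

x=74.784532 y=0.125661

pitch radius r_p = m·N/2 = 2.002·80/2 = 80.080000
base radius r_b = r_p·cos α = 80.080000·cos 23.032° = 73.696542
roll angle φ = 9.882° = 0.17247344 rad
x = r_b·(cos φ + φ·sin φ) = 73.696542·(0.98516329 + 0.17247344·0.17161961) = 74.784532
y = r_b·(sin φ − φ·cos φ) = 73.696542·(0.17161961 − 0.17247344·0.98516329) = 0.125661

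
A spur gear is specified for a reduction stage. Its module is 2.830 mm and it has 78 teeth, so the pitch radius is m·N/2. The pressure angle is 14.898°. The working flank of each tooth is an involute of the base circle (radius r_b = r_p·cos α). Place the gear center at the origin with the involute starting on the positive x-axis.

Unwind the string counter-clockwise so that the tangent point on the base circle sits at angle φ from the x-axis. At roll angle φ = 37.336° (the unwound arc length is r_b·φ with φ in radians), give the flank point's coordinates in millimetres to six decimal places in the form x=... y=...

pitch radius r_p = m·N/2 = 2.830·78/2 = 110.370000
base radius r_b = r_p·cos α = 110.370000·cos 14.898° = 106.659918
roll angle φ = 37.336° = 0.65163613 rad
x = r_b·(cos φ + φ·sin φ) = 106.659918·(0.79509257 + 0.65163613·0.60648809) = 126.957527
y = r_b·(sin φ − φ·cos φ) = 106.659918·(0.60648809 − 0.65163613·0.79509257) = 9.426289

x=126.957527 y=9.426289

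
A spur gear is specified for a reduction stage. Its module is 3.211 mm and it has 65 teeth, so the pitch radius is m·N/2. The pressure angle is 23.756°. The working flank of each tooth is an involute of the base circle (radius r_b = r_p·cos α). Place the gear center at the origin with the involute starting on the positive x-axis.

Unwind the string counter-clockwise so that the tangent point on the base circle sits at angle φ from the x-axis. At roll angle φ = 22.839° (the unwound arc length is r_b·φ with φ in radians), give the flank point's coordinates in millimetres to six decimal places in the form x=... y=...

x=102.804848 y=1.984715

pitch radius r_p = m·N/2 = 3.211·65/2 = 104.357500
base radius r_b = r_p·cos α = 104.357500·cos 23.756° = 95.515216
roll angle φ = 22.839° = 0.39861575 rad
x = r_b·(cos φ + φ·sin φ) = 95.515216·(0.92159916 + 0.39861575·0.38814299) = 102.804848
y = r_b·(sin φ − φ·cos φ) = 95.515216·(0.38814299 − 0.39861575·0.92159916) = 1.984715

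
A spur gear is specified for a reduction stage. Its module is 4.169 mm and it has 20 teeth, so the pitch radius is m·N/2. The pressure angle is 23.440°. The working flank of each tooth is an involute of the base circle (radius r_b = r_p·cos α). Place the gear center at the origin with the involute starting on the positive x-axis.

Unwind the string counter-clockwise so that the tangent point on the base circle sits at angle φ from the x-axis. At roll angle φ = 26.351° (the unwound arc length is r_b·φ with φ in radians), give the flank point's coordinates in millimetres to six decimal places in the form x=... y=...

x=42.083467 y=1.214270

pitch radius r_p = m·N/2 = 4.169·20/2 = 41.690000
base radius r_b = r_p·cos α = 41.690000·cos 23.440° = 38.249622
roll angle φ = 26.351° = 0.45991171 rad
x = r_b·(cos φ + φ·sin φ) = 38.249622·(0.89609169 + 0.45991171·0.44386899) = 42.083467
y = r_b·(sin φ − φ·cos φ) = 38.249622·(0.44386899 − 0.45991171·0.89609169) = 1.214270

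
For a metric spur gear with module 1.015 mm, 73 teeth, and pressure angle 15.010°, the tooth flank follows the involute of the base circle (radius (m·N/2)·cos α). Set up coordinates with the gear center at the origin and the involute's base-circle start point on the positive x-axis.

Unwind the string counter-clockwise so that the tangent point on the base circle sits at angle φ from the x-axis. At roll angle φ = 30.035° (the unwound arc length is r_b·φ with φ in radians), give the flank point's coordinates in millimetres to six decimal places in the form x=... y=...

x=40.367393 y=1.671455

pitch radius r_p = m·N/2 = 1.015·73/2 = 37.047500
base radius r_b = r_p·cos α = 37.047500·cos 15.010° = 35.783463
roll angle φ = 30.035° = 0.52420964 rad
x = r_b·(cos φ + φ·sin φ) = 35.783463·(0.86571981 + 0.52420964·0.50052893) = 40.367393
y = r_b·(sin φ − φ·cos φ) = 35.783463·(0.50052893 − 0.52420964·0.86571981) = 1.671455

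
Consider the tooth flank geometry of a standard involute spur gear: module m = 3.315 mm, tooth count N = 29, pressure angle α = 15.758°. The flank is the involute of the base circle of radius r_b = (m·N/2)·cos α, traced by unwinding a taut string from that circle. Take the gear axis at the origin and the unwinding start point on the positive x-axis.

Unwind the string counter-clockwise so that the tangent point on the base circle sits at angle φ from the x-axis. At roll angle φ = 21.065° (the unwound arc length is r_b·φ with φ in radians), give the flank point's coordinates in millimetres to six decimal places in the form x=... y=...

pitch radius r_p = m·N/2 = 3.315·29/2 = 48.067500
base radius r_b = r_p·cos α = 48.067500·cos 15.758° = 46.260995
roll angle φ = 21.065° = 0.36765361 rad
x = r_b·(cos φ + φ·sin φ) = 46.260995·(0.93317327 + 0.36765361·0.35942683) = 49.282663
y = r_b·(sin φ − φ·cos φ) = 46.260995·(0.35942683 − 0.36765361·0.93317327) = 0.756012

x=49.282663 y=0.756012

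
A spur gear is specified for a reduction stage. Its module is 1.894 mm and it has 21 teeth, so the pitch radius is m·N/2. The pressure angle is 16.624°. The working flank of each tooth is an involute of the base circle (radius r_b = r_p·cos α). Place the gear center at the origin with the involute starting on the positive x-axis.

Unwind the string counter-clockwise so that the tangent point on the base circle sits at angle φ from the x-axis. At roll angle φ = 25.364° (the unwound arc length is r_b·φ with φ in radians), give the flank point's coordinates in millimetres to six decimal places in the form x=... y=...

pitch radius r_p = m·N/2 = 1.894·21/2 = 19.887000
base radius r_b = r_p·cos α = 19.887000·cos 16.624° = 19.055780
roll angle φ = 25.364° = 0.44268531 rad
x = r_b·(cos φ + φ·sin φ) = 19.055780·(0.90360462 + 0.44268531·0.42836747) = 20.832476
y = r_b·(sin φ − φ·cos φ) = 19.055780·(0.42836747 − 0.44268531·0.90360462) = 0.540326

x=20.832476 y=0.540326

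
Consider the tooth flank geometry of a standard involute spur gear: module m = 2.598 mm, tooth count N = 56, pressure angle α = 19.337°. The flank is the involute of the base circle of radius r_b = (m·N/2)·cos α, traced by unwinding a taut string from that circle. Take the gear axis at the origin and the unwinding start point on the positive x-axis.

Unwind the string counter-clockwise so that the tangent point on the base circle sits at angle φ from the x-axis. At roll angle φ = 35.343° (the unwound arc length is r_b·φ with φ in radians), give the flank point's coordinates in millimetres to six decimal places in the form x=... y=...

pitch radius r_p = m·N/2 = 2.598·56/2 = 72.744000
base radius r_b = r_p·cos α = 72.744000·cos 19.337° = 68.640316
roll angle φ = 35.343° = 0.61685172 rad
x = r_b·(cos φ + φ·sin φ) = 68.640316·(0.81570368 + 0.61685172·0.57846997) = 80.483096
y = r_b·(sin φ − φ·cos φ) = 68.640316·(0.57846997 − 0.61685172·0.81570368) = 5.168736

x=80.483096 y=5.168736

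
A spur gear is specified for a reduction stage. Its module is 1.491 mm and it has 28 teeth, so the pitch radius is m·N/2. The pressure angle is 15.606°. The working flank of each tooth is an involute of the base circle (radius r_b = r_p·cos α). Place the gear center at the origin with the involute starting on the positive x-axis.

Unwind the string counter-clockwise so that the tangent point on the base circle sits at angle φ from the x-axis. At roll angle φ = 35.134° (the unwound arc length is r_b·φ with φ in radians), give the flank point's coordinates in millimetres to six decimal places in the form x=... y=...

x=23.536331 y=1.487878

pitch radius r_p = m·N/2 = 1.491·28/2 = 20.874000
base radius r_b = r_p·cos α = 20.874000·cos 15.606° = 20.104467
roll angle φ = 35.134° = 0.61320398 rad
x = r_b·(cos φ + φ·sin φ) = 20.104467·(0.81780836 + 0.61320398·0.57549065) = 23.536331
y = r_b·(sin φ − φ·cos φ) = 20.104467·(0.57549065 − 0.61320398·0.81780836) = 1.487878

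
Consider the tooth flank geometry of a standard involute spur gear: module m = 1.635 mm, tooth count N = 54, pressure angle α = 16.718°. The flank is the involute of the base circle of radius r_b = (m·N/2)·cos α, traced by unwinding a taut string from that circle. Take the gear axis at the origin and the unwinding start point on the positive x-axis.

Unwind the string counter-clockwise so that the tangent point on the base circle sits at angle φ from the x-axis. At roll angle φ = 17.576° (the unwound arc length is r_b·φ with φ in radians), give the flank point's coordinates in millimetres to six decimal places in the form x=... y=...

pitch radius r_p = m·N/2 = 1.635·54/2 = 44.145000
base radius r_b = r_p·cos α = 44.145000·cos 16.718° = 42.279087
roll angle φ = 17.576° = 0.30675907 rad
x = r_b·(cos φ + φ·sin φ) = 42.279087·(0.95331724 + 0.30675907·0.30197059) = 44.221788
y = r_b·(sin φ − φ·cos φ) = 42.279087·(0.30197059 − 0.30675907·0.95331724) = 0.402999

x=44.221788 y=0.402999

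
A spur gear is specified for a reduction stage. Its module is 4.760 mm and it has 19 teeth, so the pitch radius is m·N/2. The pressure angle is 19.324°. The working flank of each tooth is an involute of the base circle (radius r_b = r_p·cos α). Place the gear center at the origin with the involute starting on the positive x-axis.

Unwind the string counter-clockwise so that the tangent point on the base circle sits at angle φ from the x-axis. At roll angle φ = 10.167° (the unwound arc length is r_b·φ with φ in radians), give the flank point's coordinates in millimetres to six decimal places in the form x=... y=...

x=43.338963 y=0.079226

pitch radius r_p = m·N/2 = 4.760·19/2 = 45.220000
base radius r_b = r_p·cos α = 45.220000·cos 19.324° = 42.672415
roll angle φ = 10.167° = 0.17744763 rad
x = r_b·(cos φ + φ·sin φ) = 42.672415·(0.98429744 + 0.17744763·0.17651786) = 43.338963
y = r_b·(sin φ − φ·cos φ) = 42.672415·(0.17651786 − 0.17744763·0.98429744) = 0.079226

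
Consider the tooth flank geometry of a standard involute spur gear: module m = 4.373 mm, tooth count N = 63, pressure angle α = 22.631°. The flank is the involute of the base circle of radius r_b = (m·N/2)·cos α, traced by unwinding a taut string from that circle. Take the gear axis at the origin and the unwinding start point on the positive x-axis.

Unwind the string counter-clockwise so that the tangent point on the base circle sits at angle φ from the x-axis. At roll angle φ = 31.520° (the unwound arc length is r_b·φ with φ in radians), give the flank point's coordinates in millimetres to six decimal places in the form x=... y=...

pitch radius r_p = m·N/2 = 4.373·63/2 = 137.749500
base radius r_b = r_p·cos α = 137.749500·cos 22.631° = 127.143086
roll angle φ = 31.520° = 0.55012778 rad
x = r_b·(cos φ + φ·sin φ) = 127.143086·(0.85245773 + 0.55012778·0.52279616) = 144.951054
y = r_b·(sin φ − φ·cos φ) = 127.143086·(0.52279616 − 0.55012778·0.85245773) = 6.844810

x=144.951054 y=6.844810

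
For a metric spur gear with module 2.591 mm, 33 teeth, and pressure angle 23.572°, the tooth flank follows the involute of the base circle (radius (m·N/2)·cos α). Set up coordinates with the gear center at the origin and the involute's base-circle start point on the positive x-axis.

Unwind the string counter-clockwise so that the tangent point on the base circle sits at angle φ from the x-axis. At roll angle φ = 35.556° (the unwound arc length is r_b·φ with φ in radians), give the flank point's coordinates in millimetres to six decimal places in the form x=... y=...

x=46.018270 y=3.002914

pitch radius r_p = m·N/2 = 2.591·33/2 = 42.751500
base radius r_b = r_p·cos α = 42.751500·cos 23.572° = 39.184241
roll angle φ = 35.556° = 0.62056927 rad
x = r_b·(cos φ + φ·sin φ) = 39.184241·(0.81354756 + 0.62056927·0.58149838) = 46.018270
y = r_b·(sin φ − φ·cos φ) = 39.184241·(0.58149838 − 0.62056927·0.81354756) = 3.002914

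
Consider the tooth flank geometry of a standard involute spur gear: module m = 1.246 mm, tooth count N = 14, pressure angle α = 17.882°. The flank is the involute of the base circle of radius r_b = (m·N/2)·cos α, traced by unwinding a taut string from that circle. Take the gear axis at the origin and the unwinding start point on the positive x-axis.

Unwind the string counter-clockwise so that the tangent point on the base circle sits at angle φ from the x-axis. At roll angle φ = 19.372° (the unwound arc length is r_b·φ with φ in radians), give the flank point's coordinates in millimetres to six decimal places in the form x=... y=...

x=8.761620 y=0.105724

pitch radius r_p = m·N/2 = 1.246·14/2 = 8.722000
base radius r_b = r_p·cos α = 8.722000·cos 17.882° = 8.300648
roll angle φ = 19.372° = 0.33810518 rad
x = r_b·(cos φ + φ·sin φ) = 8.300648·(0.94338487 + 0.33810518·0.33170015) = 8.761620
y = r_b·(sin φ − φ·cos φ) = 8.300648·(0.33170015 − 0.33810518·0.94338487) = 0.105724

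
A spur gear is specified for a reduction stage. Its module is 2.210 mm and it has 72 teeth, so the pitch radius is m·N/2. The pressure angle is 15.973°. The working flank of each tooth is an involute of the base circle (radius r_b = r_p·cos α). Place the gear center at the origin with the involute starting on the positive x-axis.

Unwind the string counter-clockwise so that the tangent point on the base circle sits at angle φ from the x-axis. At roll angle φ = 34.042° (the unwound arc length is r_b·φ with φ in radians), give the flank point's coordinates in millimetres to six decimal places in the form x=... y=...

pitch radius r_p = m·N/2 = 2.210·72/2 = 79.560000
base radius r_b = r_p·cos α = 79.560000·cos 15.973° = 76.488306
roll angle φ = 34.042° = 0.59414498 rad
x = r_b·(cos φ + φ·sin φ) = 76.488306·(0.82862744 + 0.59414498·0.55980047) = 88.820522
y = r_b·(sin φ − φ·cos φ) = 76.488306·(0.55980047 − 0.59414498·0.82862744) = 5.161097

x=88.820522 y=5.161097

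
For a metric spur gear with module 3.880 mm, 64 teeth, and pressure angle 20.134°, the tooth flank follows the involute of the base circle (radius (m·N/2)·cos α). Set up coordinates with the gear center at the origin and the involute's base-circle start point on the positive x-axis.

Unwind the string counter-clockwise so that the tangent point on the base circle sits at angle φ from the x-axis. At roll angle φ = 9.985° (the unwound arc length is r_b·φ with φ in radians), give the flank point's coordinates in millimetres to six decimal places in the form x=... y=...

pitch radius r_p = m·N/2 = 3.880·64/2 = 124.160000
base radius r_b = r_p·cos α = 124.160000·cos 20.134° = 116.572602
roll angle φ = 9.985° = 0.17427113 rad
x = r_b·(cos φ + φ·sin φ) = 116.572602·(0.98485318 + 0.17427113·0.17339035) = 118.329364
y = r_b·(sin φ − φ·cos φ) = 116.572602·(0.17339035 − 0.17427113·0.98485318) = 0.205037

x=118.329364 y=0.205037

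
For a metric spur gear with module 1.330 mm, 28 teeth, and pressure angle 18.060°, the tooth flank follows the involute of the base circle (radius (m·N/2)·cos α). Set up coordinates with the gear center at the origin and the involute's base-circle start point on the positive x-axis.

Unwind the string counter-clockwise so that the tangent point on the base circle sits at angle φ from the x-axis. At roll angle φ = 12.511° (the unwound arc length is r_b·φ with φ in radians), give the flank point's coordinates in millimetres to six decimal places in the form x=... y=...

pitch radius r_p = m·N/2 = 1.330·28/2 = 18.620000
base radius r_b = r_p·cos α = 18.620000·cos 18.060° = 17.702637
roll angle φ = 12.511° = 0.21835814 rad
x = r_b·(cos φ + φ·sin φ) = 17.702637·(0.97625444 + 0.21835814·0.21662705) = 18.119653
y = r_b·(sin φ − φ·cos φ) = 17.702637·(0.21662705 − 0.21835814·0.97625444) = 0.061144

x=18.119653 y=0.061144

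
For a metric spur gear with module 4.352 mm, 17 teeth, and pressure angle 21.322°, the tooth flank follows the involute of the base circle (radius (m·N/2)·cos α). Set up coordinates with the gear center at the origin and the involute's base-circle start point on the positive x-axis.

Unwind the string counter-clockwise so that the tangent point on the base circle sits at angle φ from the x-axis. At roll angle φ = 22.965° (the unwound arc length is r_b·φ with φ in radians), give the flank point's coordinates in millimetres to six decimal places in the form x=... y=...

pitch radius r_p = m·N/2 = 4.352·17/2 = 36.992000
base radius r_b = r_p·cos α = 36.992000·cos 21.322° = 34.459960
roll angle φ = 22.965° = 0.40081486 rad
x = r_b·(cos φ + φ·sin φ) = 34.459960·(0.92074337 + 0.40081486·0.39016875) = 37.117815
y = r_b·(sin φ − φ·cos φ) = 34.459960·(0.39016875 − 0.40081486·0.92074337) = 0.727833

x=37.117815 y=0.727833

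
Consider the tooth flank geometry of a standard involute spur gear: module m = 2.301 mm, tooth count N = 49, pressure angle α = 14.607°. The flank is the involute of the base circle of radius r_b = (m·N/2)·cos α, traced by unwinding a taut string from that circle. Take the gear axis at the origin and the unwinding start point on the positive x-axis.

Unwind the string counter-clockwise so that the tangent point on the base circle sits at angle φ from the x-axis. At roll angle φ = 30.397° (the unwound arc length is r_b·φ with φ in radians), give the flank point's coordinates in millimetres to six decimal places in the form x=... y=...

pitch radius r_p = m·N/2 = 2.301·49/2 = 56.374500
base radius r_b = r_p·cos α = 56.374500·cos 14.607° = 54.552384
roll angle φ = 30.397° = 0.53052773 rad
x = r_b·(cos φ + φ·sin φ) = 54.552384·(0.86254016 + 0.53052773·0.50598860) = 61.697718
y = r_b·(sin φ − φ·cos φ) = 54.552384·(0.50598860 − 0.53052773·0.86254016) = 2.639633

x=61.697718 y=2.639633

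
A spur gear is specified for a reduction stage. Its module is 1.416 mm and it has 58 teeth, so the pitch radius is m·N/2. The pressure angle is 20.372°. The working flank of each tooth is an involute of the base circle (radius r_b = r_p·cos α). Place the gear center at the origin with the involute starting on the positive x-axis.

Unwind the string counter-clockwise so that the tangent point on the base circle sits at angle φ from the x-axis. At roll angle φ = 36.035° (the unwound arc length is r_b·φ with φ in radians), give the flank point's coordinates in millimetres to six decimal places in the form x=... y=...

x=45.372533 y=3.067736

pitch radius r_p = m·N/2 = 1.416·58/2 = 41.064000
base radius r_b = r_p·cos α = 41.064000·cos 20.372° = 38.495538
roll angle φ = 36.035° = 0.62892940 rad
x = r_b·(cos φ + φ·sin φ) = 38.495538·(0.80865779 + 0.62892940·0.58827934) = 45.372533
y = r_b·(sin φ − φ·cos φ) = 38.495538·(0.58827934 − 0.62892940·0.80865779) = 3.067736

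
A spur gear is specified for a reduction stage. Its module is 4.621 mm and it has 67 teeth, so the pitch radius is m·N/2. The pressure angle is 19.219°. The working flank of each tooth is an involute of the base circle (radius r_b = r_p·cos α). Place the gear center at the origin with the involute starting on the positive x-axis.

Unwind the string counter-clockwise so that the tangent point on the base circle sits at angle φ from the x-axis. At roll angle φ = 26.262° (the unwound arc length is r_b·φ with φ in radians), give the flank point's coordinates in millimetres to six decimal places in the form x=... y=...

x=160.733957 y=4.594288

pitch radius r_p = m·N/2 = 4.621·67/2 = 154.803500
base radius r_b = r_p·cos α = 154.803500·cos 19.219° = 146.175877
roll angle φ = 26.262° = 0.45835837 rad
x = r_b·(cos φ + φ·sin φ) = 146.175877·(0.89678009 + 0.45835837·0.44247652) = 160.733957
y = r_b·(sin φ − φ·cos φ) = 146.175877·(0.44247652 − 0.45835837·0.89678009) = 4.594288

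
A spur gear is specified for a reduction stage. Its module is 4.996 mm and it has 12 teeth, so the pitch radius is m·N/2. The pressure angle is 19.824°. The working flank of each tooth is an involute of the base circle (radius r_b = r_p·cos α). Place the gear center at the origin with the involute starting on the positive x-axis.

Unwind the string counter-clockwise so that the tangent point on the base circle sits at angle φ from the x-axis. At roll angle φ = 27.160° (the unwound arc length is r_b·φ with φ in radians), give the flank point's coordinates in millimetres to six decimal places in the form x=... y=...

pitch radius r_p = m·N/2 = 4.996·12/2 = 29.976000
base radius r_b = r_p·cos α = 29.976000·cos 19.824° = 28.199586
roll angle φ = 27.160° = 0.47403142 rad
x = r_b·(cos φ + φ·sin φ) = 28.199586·(0.88973527 + 0.47403142·0.45647689) = 31.192117
y = r_b·(sin φ − φ·cos φ) = 28.199586·(0.45647689 − 0.47403142·0.88973527) = 0.978932

x=31.192117 y=0.978932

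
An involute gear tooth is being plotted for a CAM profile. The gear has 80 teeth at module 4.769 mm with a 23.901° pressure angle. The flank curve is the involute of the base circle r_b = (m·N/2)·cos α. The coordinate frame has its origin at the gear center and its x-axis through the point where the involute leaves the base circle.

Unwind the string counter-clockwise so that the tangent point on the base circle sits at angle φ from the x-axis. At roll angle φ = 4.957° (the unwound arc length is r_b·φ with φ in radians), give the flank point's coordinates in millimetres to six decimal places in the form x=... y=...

x=175.053214 y=0.037618

pitch radius r_p = m·N/2 = 4.769·80/2 = 190.760000
base radius r_b = r_p·cos α = 190.760000·cos 23.901° = 174.401736
roll angle φ = 4.957° = 0.08651597 rad
x = r_b·(cos φ + φ·sin φ) = 174.401736·(0.99625983 + 0.08651597·0.08640808) = 175.053214
y = r_b·(sin φ − φ·cos φ) = 174.401736·(0.08640808 − 0.08651597·0.99625983) = 0.037618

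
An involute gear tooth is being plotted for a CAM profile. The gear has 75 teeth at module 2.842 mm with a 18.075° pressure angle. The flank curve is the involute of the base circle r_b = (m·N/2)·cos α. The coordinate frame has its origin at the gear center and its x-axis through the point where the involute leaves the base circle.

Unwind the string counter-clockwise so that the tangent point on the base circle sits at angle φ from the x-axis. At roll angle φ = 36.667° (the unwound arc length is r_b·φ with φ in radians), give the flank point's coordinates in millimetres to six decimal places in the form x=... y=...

x=119.986125 y=8.494185

pitch radius r_p = m·N/2 = 2.842·75/2 = 106.575000
base radius r_b = r_p·cos α = 106.575000·cos 18.075° = 101.315652
roll angle φ = 36.667° = 0.63995988 rad
x = r_b·(cos φ + φ·sin φ) = 101.315652·(0.80211972 + 0.63995988·0.59716326) = 119.986125
y = r_b·(sin φ − φ·cos φ) = 101.315652·(0.59716326 − 0.63995988·0.80211972) = 8.494185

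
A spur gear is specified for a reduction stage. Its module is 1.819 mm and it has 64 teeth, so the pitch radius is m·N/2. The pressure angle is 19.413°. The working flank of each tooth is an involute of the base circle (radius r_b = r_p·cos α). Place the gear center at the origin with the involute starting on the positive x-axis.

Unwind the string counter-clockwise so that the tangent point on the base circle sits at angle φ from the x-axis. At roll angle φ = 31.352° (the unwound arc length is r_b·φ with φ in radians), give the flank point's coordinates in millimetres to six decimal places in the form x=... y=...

x=62.512607 y=2.909437

pitch radius r_p = m·N/2 = 1.819·64/2 = 58.208000
base radius r_b = r_p·cos α = 58.208000·cos 19.413° = 54.898716
roll angle φ = 31.352° = 0.54719563 rad
x = r_b·(cos φ + φ·sin φ) = 54.898716·(0.85398698 + 0.54719563·0.52029438) = 62.512607
y = r_b·(sin φ − φ·cos φ) = 54.898716·(0.52029438 − 0.54719563·0.85398698) = 2.909437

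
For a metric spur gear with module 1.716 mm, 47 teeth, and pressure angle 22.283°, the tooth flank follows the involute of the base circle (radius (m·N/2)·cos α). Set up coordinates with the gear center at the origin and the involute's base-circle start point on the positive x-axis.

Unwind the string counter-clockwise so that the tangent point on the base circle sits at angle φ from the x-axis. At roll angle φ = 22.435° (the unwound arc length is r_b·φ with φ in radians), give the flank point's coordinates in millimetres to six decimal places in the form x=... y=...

x=40.066414 y=0.735350

pitch radius r_p = m·N/2 = 1.716·47/2 = 40.326000
base radius r_b = r_p·cos α = 40.326000·cos 22.283° = 37.314546
roll angle φ = 22.435° = 0.39156462 rad
x = r_b·(cos φ + φ·sin φ) = 37.314546·(0.92431308 + 0.39156462·0.38163508) = 40.066414
y = r_b·(sin φ − φ·cos φ) = 37.314546·(0.38163508 − 0.39156462·0.92431308) = 0.735350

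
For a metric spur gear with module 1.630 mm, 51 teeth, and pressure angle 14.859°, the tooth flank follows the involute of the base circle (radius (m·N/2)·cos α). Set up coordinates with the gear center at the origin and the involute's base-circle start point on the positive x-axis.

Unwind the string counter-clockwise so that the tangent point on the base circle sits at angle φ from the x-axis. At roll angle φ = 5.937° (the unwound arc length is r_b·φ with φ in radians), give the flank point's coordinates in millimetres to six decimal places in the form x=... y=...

pitch radius r_p = m·N/2 = 1.630·51/2 = 41.565000
base radius r_b = r_p·cos α = 41.565000·cos 14.859° = 40.175059
roll angle φ = 5.937° = 0.10362020 rad
x = r_b·(cos φ + φ·sin φ) = 40.175059·(0.99463623 + 0.10362020·0.10343487) = 40.390164
y = r_b·(sin φ − φ·cos φ) = 40.175059·(0.10343487 − 0.10362020·0.99463623) = 0.014883

x=40.390164 y=0.014883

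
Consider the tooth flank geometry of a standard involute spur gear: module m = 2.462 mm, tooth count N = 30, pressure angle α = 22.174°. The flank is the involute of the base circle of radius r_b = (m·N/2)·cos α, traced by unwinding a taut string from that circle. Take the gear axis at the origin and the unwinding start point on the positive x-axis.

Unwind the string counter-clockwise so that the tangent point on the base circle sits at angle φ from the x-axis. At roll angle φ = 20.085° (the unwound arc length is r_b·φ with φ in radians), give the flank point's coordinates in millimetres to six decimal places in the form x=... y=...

pitch radius r_p = m·N/2 = 2.462·30/2 = 36.930000
base radius r_b = r_p·cos α = 36.930000·cos 22.174° = 34.198729
roll angle φ = 20.085° = 0.35054938 rad
x = r_b·(cos φ + φ·sin φ) = 34.198729·(0.93918419 + 0.35054938·0.34341383) = 36.235869
y = r_b·(sin φ − φ·cos φ) = 34.198729·(0.34341383 − 0.35054938·0.93918419) = 0.485054

x=36.235869 y=0.485054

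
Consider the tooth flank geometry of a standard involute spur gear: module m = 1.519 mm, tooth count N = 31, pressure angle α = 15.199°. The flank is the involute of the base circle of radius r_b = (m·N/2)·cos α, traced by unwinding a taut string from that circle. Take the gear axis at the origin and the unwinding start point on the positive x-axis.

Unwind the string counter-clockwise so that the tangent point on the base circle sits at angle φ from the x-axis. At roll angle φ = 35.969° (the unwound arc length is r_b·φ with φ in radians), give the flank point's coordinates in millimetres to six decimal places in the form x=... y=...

x=26.766592 y=1.800980

pitch radius r_p = m·N/2 = 1.519·31/2 = 23.544500
base radius r_b = r_p·cos α = 23.544500·cos 15.199° = 22.720939
roll angle φ = 35.969° = 0.62777748 rad
x = r_b·(cos φ + φ·sin φ) = 22.720939·(0.80933490 + 0.62777748·0.58734745) = 26.766592
y = r_b·(sin φ − φ·cos φ) = 22.720939·(0.58734745 − 0.62777748·0.80933490) = 1.800980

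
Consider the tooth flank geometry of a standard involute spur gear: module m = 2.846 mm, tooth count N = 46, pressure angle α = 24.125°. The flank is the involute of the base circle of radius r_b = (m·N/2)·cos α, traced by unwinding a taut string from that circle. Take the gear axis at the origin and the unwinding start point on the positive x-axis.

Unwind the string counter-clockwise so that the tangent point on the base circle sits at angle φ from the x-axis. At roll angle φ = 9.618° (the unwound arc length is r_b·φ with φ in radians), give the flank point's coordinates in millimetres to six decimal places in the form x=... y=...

x=60.576424 y=0.093931

pitch radius r_p = m·N/2 = 2.846·46/2 = 65.458000
base radius r_b = r_p·cos α = 65.458000·cos 24.125° = 59.740631
roll angle φ = 9.618° = 0.16786577 rad
x = r_b·(cos φ + φ·sin φ) = 59.740631·(0.98594360 + 0.16786577·0.16707850) = 60.576424
y = r_b·(sin φ − φ·cos φ) = 59.740631·(0.16707850 − 0.16786577·0.98594360) = 0.093931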